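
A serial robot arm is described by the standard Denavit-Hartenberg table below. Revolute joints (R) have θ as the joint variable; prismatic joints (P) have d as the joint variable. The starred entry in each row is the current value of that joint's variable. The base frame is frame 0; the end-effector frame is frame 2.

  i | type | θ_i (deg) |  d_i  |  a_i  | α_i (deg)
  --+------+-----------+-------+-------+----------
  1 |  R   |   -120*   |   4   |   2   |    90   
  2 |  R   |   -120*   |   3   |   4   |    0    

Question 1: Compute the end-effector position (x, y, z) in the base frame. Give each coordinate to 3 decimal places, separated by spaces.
after link 1: o_1 = (-1.0000, -1.7321, 4.0000)
after link 2: o_2 = (-2.5981, 1.5000, 0.5359)

-2.598 1.500 0.536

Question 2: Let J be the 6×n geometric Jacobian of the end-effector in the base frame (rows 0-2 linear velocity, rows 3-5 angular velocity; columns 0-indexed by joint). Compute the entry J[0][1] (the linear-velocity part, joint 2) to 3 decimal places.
axis z_1 = (-0.8660,0.5000,0.0000); lever o_n−o_1 = (-1.5981,3.2321,-3.4641)
cross product → J_v[:, 1] = (-1.7321,-3.0000,-2.0000)
J_ω[:, 1] = z_1
entry J[0][1] = -1.7321

-1.732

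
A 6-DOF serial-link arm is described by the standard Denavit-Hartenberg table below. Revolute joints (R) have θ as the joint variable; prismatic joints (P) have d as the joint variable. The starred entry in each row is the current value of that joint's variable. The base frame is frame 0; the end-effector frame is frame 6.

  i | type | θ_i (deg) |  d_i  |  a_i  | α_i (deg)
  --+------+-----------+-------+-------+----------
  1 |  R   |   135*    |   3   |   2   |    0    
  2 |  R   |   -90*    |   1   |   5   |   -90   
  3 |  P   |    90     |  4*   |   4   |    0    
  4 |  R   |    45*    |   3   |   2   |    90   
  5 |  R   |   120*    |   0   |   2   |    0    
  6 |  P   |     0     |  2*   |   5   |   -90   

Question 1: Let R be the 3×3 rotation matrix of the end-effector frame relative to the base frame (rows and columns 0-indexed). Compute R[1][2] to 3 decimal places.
0.079

End-effector z-axis (col 2 of R) = (0.7866,0.0795,0.6124)
R[1][2] = 0.0795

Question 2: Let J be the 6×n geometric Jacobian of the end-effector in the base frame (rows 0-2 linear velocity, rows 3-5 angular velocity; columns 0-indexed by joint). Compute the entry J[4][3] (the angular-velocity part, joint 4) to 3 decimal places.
0.707

axis z_3 = (-0.7071,0.7071,0.0000); lever o_n−o_3 = (-4.6579,8.1579,-0.3536)
cross product → J_v[:, 3] = (-0.2500,-0.2500,-2.4749)
J_ω[:, 3] = z_3
entry J[4][3] = 0.7071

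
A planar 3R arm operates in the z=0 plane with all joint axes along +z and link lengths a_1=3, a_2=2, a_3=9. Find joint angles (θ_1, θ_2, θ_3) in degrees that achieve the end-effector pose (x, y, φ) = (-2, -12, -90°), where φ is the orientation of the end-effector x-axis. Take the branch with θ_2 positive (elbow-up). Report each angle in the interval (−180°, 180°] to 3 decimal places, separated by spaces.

-157.380 90.000 -22.620

wrist centre = target − a_3·(cos φ, sin φ) = (-2.0000, -3.0000)
cos θ_2 = (13.0000−3²−2²)/(2·3·2) = 0.0000; θ_2 = 90.0000° (elbow-up)
β = atan2(-3.0000,-2.0000) = -123.6901°; ψ = atan2(2.0000,3.0000) = 33.6901°
θ_1 = β − ψ = -157.3801°
θ_3 = φ − θ_1 − θ_2 = -22.6199° (wrapped to (-180°,180°])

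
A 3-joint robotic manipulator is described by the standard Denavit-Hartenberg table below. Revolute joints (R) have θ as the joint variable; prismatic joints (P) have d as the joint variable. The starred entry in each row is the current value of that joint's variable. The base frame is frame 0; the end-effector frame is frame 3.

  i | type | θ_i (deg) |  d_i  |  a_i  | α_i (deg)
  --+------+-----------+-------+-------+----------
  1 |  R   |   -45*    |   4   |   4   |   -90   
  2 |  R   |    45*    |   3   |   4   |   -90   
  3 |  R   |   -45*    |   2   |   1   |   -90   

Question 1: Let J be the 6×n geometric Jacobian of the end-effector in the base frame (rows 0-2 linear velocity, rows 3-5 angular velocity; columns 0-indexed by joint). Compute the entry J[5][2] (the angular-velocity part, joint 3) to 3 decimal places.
axis z_2 = (-0.5000,0.5000,-0.7071); lever o_n−o_2 = (-0.1464,1.1464,-1.9142)
cross product → J_v[:, 2] = (-0.1464,-0.8536,-0.5000)
J_ω[:, 2] = z_2
entry J[5][2] = -0.7071

-0.707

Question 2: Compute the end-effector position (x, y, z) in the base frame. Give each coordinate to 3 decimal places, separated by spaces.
after link 1: o_1 = (2.8284, -2.8284, 4.0000)
after link 2: o_2 = (6.9497, -2.7071, 1.1716)
after link 3: o_3 = (6.8033, -1.5607, -0.7426)

6.803 -1.561 -0.743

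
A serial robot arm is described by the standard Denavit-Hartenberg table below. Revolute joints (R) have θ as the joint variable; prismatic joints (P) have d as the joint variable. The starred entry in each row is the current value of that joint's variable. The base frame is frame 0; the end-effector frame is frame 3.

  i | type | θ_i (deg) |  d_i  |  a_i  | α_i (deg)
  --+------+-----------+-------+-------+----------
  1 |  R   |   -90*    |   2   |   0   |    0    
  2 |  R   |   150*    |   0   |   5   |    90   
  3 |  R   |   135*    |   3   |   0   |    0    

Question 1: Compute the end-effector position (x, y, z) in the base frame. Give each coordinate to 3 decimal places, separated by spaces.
5.098 2.830 2.000

after link 1: o_1 = (0.0000, 0.0000, 2.0000)
after link 2: o_2 = (2.5000, 4.3301, 2.0000)
after link 3: o_3 = (5.0981, 2.8301, 2.0000)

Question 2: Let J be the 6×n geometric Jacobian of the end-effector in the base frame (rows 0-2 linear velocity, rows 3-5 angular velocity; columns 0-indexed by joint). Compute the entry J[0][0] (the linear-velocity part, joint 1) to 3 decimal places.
axis z_0 = ẑ; lever o_n−o_0 = (5.0981,2.8301,2.0000)
cross product → J_v[:, 0] = (-2.8301,5.0981,0.0000)
J_ω[:, 0] = z_0
entry J[0][0] = -2.8301

-2.830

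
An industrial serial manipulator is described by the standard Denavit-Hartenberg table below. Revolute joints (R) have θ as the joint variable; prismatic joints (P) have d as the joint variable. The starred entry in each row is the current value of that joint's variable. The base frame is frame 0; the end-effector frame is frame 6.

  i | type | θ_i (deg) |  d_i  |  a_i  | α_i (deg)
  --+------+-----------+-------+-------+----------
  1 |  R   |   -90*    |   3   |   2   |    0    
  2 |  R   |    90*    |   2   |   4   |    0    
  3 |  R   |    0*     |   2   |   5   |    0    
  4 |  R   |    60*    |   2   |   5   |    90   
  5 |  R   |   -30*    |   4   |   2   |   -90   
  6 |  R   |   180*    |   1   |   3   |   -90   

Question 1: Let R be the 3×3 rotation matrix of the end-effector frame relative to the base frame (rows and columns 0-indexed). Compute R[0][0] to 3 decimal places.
-0.433

End-effector x-axis (col 0 of R) = (-0.4330,-0.7500,0.5000)
R[0][0] = -0.4330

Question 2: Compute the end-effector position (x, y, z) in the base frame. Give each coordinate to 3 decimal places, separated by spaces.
after link 1: o_1 = (0.0000, -2.0000, 3.0000)
after link 2: o_2 = (4.0000, -2.0000, 5.0000)
after link 3: o_3 = (9.0000, -2.0000, 7.0000)
after link 4: o_4 = (11.5000, 2.3301, 9.0000)
after link 5: o_5 = (15.8301, 1.8301, 8.0000)
after link 6: o_6 = (14.7811, 0.0131, 10.3660)

14.781 0.013 10.366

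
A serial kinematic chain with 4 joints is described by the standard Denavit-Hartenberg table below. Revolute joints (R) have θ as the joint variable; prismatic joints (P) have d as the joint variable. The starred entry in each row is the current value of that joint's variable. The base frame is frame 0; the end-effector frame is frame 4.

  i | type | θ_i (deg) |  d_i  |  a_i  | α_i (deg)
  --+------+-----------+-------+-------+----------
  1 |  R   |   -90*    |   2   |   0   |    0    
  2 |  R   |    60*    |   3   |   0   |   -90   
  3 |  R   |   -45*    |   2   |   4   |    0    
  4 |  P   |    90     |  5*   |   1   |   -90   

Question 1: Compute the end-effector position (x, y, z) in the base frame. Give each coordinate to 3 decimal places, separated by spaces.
after link 1: o_1 = (0.0000, 0.0000, 2.0000)
after link 2: o_2 = (0.0000, 0.0000, 5.0000)
after link 3: o_3 = (3.4495, 0.3178, 7.8284)
after link 4: o_4 = (6.5619, 4.2944, 7.1213)

6.562 4.294 7.121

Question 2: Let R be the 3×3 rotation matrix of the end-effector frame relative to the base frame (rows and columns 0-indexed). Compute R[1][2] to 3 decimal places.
End-effector z-axis (col 2 of R) = (-0.6124,0.3536,-0.7071)
R[1][2] = 0.3536

0.354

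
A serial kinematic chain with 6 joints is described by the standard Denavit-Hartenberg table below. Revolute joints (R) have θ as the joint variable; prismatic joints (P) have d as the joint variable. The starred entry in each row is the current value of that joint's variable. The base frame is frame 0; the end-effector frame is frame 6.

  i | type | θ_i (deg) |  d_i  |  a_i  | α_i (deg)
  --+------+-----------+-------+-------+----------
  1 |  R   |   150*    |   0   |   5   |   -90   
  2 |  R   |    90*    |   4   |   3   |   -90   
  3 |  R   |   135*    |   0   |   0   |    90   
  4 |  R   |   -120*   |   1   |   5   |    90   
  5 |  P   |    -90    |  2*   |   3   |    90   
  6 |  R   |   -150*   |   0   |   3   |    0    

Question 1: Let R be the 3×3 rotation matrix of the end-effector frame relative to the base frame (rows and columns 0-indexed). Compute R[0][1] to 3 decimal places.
End-effector y-axis (col 1 of R) = (-0.2866,0.3696,0.8839)
R[0][1] = -0.2866

-0.287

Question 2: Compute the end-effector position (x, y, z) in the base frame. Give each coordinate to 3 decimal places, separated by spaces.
-10.689 -0.354 -5.497

after link 1: o_1 = (-4.3301, 2.5000, 0.0000)
after link 2: o_2 = (-6.3301, -0.9641, -3.0000)
after link 3: o_3 = (-6.3301, -0.9641, -3.0000)
after link 4: o_4 = (-10.6105, 0.2824, -5.4749)
after link 5: o_5 = (-11.4175, -3.1154, -4.5783)
after link 6: o_6 = (-10.6891, -0.3539, -5.4969)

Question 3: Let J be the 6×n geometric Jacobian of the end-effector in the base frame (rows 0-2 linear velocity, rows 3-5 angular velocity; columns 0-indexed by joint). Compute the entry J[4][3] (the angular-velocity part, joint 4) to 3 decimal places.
axis z_3 = (0.3536,0.6124,-0.7071); lever o_n−o_3 = (-4.3590,0.6102,-2.4969)
cross product → J_v[:, 3] = (-1.0975,3.9651,2.8851)
J_ω[:, 3] = z_3
entry J[4][3] = 0.6124

0.612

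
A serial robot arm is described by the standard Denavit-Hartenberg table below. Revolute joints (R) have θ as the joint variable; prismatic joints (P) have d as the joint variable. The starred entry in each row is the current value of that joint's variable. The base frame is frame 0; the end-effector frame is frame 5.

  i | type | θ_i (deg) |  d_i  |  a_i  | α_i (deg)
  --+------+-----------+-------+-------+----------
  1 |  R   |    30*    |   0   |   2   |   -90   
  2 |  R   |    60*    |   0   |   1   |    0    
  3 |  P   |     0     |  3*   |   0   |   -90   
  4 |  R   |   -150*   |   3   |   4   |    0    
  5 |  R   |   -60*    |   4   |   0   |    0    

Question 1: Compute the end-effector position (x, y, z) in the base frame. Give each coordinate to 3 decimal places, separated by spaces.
-7.085 1.683 -1.366

after link 1: o_1 = (1.7321, 1.0000, 0.0000)
after link 2: o_2 = (2.1651, 1.2500, -0.8660)
after link 3: o_3 = (0.6651, 3.8481, -0.8660)
after link 4: o_4 = (-4.0849, 3.4151, 0.6340)
after link 5: o_5 = (-7.0849, 1.6830, -1.3660)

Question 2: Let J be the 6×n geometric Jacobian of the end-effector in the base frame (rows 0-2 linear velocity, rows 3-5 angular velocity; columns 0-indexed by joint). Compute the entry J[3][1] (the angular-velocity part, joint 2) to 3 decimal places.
axis z_1 = (-0.5000,0.8660,0.0000); lever o_n−o_1 = (-8.8170,0.6830,-1.3660)
cross product → J_v[:, 1] = (-1.1830,-0.6830,7.2942)
J_ω[:, 1] = z_1
entry J[3][1] = -0.5000

-0.500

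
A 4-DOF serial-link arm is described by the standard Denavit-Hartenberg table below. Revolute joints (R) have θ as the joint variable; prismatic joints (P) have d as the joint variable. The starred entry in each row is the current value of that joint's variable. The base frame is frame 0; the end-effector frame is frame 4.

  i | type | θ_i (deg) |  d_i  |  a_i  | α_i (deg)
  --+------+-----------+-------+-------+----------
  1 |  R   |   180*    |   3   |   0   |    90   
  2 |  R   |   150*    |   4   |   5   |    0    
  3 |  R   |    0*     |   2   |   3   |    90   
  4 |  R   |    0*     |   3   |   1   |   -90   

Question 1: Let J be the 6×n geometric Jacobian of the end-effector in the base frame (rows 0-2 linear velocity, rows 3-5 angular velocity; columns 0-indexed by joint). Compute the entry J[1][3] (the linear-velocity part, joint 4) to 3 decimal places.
1.000

axis z_3 = (-0.5000,0.0000,0.8660); lever o_n−o_3 = (-0.6340,0.0000,3.0981)
cross product → J_v[:, 3] = (0.0000,1.0000,0.0000)
J_ω[:, 3] = z_3
entry J[1][3] = 1.0000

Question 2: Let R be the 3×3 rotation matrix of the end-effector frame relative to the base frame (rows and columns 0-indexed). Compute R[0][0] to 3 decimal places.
0.866

End-effector x-axis (col 0 of R) = (0.8660,-0.0000,0.5000)
R[0][0] = 0.8660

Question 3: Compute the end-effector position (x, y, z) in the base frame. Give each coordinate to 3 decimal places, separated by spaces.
6.294 6.000 10.098

after link 1: o_1 = (0.0000, 0.0000, 3.0000)
after link 2: o_2 = (4.3301, 4.0000, 5.5000)
after link 3: o_3 = (6.9282, 6.0000, 7.0000)
after link 4: o_4 = (6.2942, 6.0000, 10.0981)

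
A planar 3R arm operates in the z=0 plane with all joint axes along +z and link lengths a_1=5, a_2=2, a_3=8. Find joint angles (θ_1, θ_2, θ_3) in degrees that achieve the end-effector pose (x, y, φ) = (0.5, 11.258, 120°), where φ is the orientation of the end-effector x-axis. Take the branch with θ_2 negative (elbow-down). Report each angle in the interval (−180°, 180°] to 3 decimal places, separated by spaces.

wrist centre = target − a_3·(cos φ, sin φ) = (4.5000, 4.3298)
cos θ_2 = (38.9971−5²−2²)/(2·5·2) = 0.4999; θ_2 = -60.0095° (elbow-down)
β = atan2(4.3298,4.5000) = 43.8957°; ψ = atan2(-1.7322,5.9997) = -16.1043°
θ_1 = β − ψ = 60.0000°
θ_3 = φ − θ_1 − θ_2 = 120.0095° (wrapped to (-180°,180°])

60.000 -60.009 120.009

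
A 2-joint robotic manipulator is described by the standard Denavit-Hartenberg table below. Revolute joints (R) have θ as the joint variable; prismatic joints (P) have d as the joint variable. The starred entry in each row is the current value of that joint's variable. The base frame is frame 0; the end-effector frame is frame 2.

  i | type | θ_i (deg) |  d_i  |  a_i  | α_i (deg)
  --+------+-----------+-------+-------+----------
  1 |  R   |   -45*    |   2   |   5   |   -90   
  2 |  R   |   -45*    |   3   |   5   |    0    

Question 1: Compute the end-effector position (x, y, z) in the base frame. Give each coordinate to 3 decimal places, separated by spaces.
8.157 -3.914 5.536

after link 1: o_1 = (3.5355, -3.5355, 2.0000)
after link 2: o_2 = (8.1569, -3.9142, 5.5355)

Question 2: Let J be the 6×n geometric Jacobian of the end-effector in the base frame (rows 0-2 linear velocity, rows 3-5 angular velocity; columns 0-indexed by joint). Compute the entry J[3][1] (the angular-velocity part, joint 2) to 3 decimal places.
axis z_1 = (0.7071,0.7071,0.0000); lever o_n−o_1 = (4.6213,-0.3787,3.5355)
cross product → J_v[:, 1] = (2.5000,-2.5000,-3.5355)
J_ω[:, 1] = z_1
entry J[3][1] = 0.7071

0.707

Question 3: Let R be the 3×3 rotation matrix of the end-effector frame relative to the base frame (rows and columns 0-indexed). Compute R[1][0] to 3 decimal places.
-0.500

End-effector x-axis (col 0 of R) = (0.5000,-0.5000,0.7071)
R[1][0] = -0.5000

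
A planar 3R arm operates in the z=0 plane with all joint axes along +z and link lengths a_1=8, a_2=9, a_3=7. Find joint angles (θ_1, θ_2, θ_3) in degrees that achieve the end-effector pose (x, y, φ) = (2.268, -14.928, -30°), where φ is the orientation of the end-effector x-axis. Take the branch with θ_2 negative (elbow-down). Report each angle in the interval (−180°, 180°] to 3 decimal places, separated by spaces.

wrist centre = target − a_3·(cos φ, sin φ) = (-3.7942, -11.4280)
cos θ_2 = (144.9950−8²−9²)/(2·8·9) = -0.0000; θ_2 = -90.0020° (elbow-down)
β = atan2(-11.4280,-3.7942) = -108.3665°; ψ = atan2(-9.0000,7.9997) = -48.3676°
θ_1 = β − ψ = -59.9990°
θ_3 = φ − θ_1 − θ_2 = 120.0010° (wrapped to (-180°,180°])

-59.999 -90.002 120.001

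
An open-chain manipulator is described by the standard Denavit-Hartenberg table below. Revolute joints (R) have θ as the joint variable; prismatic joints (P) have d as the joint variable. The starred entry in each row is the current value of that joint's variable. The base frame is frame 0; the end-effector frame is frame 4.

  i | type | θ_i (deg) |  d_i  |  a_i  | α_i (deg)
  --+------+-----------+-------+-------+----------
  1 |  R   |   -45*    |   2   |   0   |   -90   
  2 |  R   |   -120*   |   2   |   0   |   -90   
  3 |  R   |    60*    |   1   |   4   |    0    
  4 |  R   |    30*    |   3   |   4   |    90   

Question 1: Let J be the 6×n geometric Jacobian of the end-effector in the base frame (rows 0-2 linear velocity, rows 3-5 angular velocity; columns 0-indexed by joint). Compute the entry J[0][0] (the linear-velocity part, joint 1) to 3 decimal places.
axis z_0 = ẑ; lever o_n−o_0 = (-2.1213,-5.6061,5.7321)
cross product → J_v[:, 0] = (5.6061,-2.1213,0.0000)
J_ω[:, 0] = z_0
entry J[0][0] = 5.6061

5.606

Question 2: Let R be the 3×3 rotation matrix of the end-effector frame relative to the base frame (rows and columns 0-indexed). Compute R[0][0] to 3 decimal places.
-0.707

End-effector x-axis (col 0 of R) = (-0.7071,-0.7071,0.0000)
R[0][0] = -0.7071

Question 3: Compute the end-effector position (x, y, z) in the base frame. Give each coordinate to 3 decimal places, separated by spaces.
-2.121 -5.606 5.732

after link 1: o_1 = (0.0000, 0.0000, 2.0000)
after link 2: o_2 = (1.4142, 1.4142, 2.0000)
after link 3: o_3 = (-1.1300, -0.9405, 4.2321)
after link 4: o_4 = (-2.1213, -5.6061, 5.7321)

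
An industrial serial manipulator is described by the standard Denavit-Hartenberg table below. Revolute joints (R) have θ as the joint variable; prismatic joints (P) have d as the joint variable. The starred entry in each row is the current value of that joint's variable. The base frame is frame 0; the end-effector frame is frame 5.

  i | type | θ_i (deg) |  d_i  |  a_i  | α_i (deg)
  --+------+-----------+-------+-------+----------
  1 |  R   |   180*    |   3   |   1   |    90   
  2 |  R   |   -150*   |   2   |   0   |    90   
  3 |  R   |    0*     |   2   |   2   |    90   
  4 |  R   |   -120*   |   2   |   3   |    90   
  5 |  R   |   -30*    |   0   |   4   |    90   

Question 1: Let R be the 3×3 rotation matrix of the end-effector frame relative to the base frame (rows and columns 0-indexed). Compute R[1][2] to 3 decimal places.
End-effector z-axis (col 2 of R) = (0.4330,0.8660,0.2500)
R[1][2] = 0.8660

0.866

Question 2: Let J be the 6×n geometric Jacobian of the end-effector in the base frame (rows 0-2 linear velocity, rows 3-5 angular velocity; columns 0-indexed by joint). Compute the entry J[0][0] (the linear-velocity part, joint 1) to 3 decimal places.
axis z_0 = ẑ; lever o_n−o_0 = (-3.8660,2.0000,0.5000)
cross product → J_v[:, 0] = (-2.0000,-3.8660,0.0000)
J_ω[:, 0] = z_0
entry J[0][0] = -2.0000

-2.000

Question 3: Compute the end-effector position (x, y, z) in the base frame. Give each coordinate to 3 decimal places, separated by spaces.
after link 1: o_1 = (-1.0000, 0.0000, 3.0000)
after link 2: o_2 = (-1.0000, 2.0000, 3.0000)
after link 3: o_3 = (1.7321, 2.0000, 3.7321)
after link 4: o_4 = (-0.8660, -0.0000, 2.2321)
after link 5: o_5 = (-3.8660, 2.0000, 0.5000)

-3.866 2.000 0.500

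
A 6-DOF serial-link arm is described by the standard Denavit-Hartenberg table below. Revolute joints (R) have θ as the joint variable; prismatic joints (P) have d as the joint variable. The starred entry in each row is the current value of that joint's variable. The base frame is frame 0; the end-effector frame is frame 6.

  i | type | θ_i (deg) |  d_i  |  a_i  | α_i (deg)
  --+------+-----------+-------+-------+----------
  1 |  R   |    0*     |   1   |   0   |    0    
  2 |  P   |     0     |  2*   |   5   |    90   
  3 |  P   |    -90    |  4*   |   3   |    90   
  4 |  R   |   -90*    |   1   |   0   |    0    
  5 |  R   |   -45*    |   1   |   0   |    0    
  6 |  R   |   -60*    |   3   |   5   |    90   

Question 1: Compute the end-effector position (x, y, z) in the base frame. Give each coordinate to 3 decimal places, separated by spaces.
after link 1: o_1 = (0.0000, 0.0000, 1.0000)
after link 2: o_2 = (5.0000, 0.0000, 3.0000)
after link 3: o_3 = (5.0000, -4.0000, 0.0000)
after link 4: o_4 = (4.0000, -4.0000, 0.0000)
after link 5: o_5 = (3.0000, -4.0000, 0.0000)
after link 6: o_6 = (-0.0000, -5.2941, 4.8296)

-0.000 -5.294 4.830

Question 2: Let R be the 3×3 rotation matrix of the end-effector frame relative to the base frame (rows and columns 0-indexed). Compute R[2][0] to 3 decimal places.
End-effector x-axis (col 0 of R) = (-0.0000,-0.2588,0.9659)
R[2][0] = 0.9659

0.966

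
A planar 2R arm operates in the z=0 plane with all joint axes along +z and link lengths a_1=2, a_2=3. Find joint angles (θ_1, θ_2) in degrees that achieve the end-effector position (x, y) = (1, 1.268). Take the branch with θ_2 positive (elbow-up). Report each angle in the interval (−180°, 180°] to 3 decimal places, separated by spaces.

cos θ_2 = (2.6078−2²−3²)/(2·2·3) = -0.8660; θ_2 = 149.9988° (elbow-up)
β = atan2(1.2680,1.0000) = 51.7392°; ψ = atan2(1.5001,-0.5980) = 111.7362°
θ_1 = β − ψ = -59.9971°

-59.997 149.999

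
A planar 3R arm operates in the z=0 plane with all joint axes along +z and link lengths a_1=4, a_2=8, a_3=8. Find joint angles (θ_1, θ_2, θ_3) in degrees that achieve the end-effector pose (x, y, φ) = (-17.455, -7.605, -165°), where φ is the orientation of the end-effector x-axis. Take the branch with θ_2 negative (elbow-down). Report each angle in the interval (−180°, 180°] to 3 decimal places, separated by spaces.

wrist centre = target − a_3·(cos φ, sin φ) = (-9.7276, -5.5344)
cos θ_2 = (125.2562−4²−8²)/(2·4·8) = 0.7071; θ_2 = -44.9983° (elbow-down)
β = atan2(-5.5344,-9.7276) = -150.3626°; ψ = atan2(-5.6567,9.6570) = -30.3600°
θ_1 = β − ψ = -120.0026°
θ_3 = φ − θ_1 − θ_2 = 0.0009° (wrapped to (-180°,180°])

-120.003 -44.998 0.001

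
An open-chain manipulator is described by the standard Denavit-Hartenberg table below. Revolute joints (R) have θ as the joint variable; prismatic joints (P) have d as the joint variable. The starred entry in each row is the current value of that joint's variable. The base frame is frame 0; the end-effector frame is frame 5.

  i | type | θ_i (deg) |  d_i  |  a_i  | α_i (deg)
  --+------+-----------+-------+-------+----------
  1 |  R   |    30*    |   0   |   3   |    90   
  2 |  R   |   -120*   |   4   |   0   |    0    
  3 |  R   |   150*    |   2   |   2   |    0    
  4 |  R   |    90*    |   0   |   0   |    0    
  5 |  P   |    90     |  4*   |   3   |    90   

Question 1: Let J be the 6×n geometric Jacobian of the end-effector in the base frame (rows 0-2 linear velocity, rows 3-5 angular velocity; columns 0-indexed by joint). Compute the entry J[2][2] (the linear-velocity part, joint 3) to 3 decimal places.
axis z_2 = (0.5000,-0.8660,0.0000); lever o_n−o_2 = (2.2500,-5.6292,-0.5000)
cross product → J_v[:, 2] = (0.4330,0.2500,-0.8660)
J_ω[:, 2] = z_2
entry J[2][2] = -0.8660

-0.866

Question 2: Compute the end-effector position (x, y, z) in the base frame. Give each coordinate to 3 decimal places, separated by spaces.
6.848 -7.593 -0.500

after link 1: o_1 = (2.5981, 1.5000, 0.0000)
after link 2: o_2 = (4.5981, -1.9641, 0.0000)
after link 3: o_3 = (7.0981, -2.8301, 1.0000)
after link 4: o_4 = (7.0981, -2.8301, 1.0000)
after link 5: o_5 = (6.8481, -7.5933, -0.5000)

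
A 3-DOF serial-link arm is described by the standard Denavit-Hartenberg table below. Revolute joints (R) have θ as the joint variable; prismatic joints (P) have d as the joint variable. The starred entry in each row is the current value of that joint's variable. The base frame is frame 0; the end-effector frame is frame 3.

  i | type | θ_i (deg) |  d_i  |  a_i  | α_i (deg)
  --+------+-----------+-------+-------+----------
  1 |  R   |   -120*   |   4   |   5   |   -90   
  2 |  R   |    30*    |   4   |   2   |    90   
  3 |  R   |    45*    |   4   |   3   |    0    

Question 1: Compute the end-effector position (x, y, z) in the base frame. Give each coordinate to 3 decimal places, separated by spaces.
after link 1: o_1 = (-2.5000, -4.3301, 4.0000)
after link 2: o_2 = (0.0981, -7.8301, 3.0000)
after link 3: o_3 = (0.0166, -12.2138, 5.4034)

0.017 -12.214 5.403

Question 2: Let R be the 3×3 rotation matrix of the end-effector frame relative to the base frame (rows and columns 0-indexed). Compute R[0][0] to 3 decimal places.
End-effector x-axis (col 0 of R) = (0.3062,-0.8839,-0.3536)
R[0][0] = 0.3062

0.306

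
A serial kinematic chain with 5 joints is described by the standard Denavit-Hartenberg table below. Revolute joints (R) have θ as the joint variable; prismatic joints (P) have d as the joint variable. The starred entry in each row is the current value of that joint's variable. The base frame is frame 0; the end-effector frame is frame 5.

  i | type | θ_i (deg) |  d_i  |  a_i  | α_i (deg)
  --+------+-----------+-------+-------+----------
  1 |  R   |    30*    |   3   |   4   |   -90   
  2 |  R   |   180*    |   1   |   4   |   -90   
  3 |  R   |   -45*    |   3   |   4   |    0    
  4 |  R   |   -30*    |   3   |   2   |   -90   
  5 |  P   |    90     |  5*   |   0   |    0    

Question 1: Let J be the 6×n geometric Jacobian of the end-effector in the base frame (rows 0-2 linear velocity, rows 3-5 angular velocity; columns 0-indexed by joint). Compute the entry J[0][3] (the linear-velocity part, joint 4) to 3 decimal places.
axis z_3 = (-0.0000,-0.0000,1.0000); lever o_n−o_3 = (-4.9497,-2.1213,3.0000)
cross product → J_v[:, 3] = (2.1213,-4.9497,-0.0000)
J_ω[:, 3] = z_3
entry J[0][3] = 2.1213

2.121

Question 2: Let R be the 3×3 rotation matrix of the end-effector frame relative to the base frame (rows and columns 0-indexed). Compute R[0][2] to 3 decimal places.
-0.707

End-effector z-axis (col 2 of R) = (-0.7071,-0.7071,-0.0000)
R[0][2] = -0.7071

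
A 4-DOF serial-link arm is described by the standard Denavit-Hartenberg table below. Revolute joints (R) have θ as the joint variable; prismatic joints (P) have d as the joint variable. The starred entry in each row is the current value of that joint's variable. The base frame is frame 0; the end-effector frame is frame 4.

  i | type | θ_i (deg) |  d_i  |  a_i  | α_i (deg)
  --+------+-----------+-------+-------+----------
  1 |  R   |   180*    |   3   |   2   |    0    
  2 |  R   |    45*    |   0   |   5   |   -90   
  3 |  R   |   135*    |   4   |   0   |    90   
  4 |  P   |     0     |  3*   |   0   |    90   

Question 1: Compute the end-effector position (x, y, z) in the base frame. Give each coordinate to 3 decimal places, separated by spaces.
after link 1: o_1 = (-2.0000, 0.0000, 3.0000)
after link 2: o_2 = (-5.5355, -3.5355, 3.0000)
after link 3: o_3 = (-2.7071, -6.3640, 3.0000)
after link 4: o_4 = (-4.2071, -7.8640, 0.8787)

-4.207 -7.864 0.879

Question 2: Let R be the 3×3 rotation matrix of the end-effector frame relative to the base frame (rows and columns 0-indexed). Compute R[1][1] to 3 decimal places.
End-effector y-axis (col 1 of R) = (-0.5000,-0.5000,-0.7071)
R[1][1] = -0.5000

-0.500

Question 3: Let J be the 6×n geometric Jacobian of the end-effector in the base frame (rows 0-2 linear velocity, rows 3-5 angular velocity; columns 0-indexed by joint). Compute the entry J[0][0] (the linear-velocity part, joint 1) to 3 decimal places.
7.864

axis z_0 = ẑ; lever o_n−o_0 = (-4.2071,-7.8640,0.8787)
cross product → J_v[:, 0] = (7.8640,-4.2071,0.0000)
J_ω[:, 0] = z_0
entry J[0][0] = 7.8640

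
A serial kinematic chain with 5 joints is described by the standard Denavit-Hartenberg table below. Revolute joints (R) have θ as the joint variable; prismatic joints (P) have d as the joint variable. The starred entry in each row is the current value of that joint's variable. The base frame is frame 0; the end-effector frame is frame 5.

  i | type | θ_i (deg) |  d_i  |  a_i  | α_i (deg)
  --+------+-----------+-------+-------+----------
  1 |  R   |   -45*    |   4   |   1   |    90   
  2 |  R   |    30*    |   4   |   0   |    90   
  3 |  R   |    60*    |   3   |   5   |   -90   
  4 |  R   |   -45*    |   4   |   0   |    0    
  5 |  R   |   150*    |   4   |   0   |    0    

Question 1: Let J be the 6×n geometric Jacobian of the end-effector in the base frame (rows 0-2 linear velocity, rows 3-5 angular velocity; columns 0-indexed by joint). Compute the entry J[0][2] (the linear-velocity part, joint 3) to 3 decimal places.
axis z_2 = (0.3536,-0.3536,-0.8660); lever o_n−o_2 = (-7.5413,-4.2392,-4.8122)
cross product → J_v[:, 2] = (-1.9699,8.2324,-4.1651)
J_ω[:, 2] = z_2
entry J[0][2] = -1.9699

-1.970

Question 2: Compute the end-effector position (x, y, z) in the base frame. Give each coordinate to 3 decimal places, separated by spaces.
-9.663 -7.775 -0.812

after link 1: o_1 = (0.7071, -0.7071, 4.0000)
after link 2: o_2 = (-2.1213, -3.5355, 4.0000)
after link 3: o_3 = (-2.5916, -9.1890, 2.6519)
after link 4: o_4 = (-6.1271, -8.4819, 0.9199)
after link 5: o_5 = (-9.6627, -7.7748, -0.8122)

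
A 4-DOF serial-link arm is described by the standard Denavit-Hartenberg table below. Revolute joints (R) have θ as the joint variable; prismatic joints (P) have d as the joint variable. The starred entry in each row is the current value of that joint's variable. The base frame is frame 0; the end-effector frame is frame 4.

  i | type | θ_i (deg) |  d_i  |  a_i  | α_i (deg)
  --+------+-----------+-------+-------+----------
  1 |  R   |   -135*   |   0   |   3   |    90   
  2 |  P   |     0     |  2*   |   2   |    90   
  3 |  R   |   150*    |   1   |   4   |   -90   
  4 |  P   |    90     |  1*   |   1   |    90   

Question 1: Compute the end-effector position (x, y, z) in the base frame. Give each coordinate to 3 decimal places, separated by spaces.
after link 1: o_1 = (-2.1213, -2.1213, 0.0000)
after link 2: o_2 = (-4.9497, -2.1213, 0.0000)
after link 3: o_3 = (-3.9145, 1.7424, -1.0000)
after link 4: o_4 = (-2.9485, 1.4836, 0.0000)

-2.949 1.484 0.000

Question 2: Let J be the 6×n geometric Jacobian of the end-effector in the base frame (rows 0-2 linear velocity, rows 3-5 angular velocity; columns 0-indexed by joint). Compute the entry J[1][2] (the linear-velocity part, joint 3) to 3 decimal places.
axis z_2 = (-0.0000,0.0000,-1.0000); lever o_n−o_2 = (2.0012,3.6049,0.0000)
cross product → J_v[:, 2] = (3.6049,-2.0012,-0.0000)
J_ω[:, 2] = z_2
entry J[1][2] = -2.0012

-2.001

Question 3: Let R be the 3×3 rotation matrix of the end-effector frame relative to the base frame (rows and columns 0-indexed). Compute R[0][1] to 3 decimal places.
0.966

End-effector y-axis (col 1 of R) = (0.9659,-0.2588,-0.0000)
R[0][1] = 0.9659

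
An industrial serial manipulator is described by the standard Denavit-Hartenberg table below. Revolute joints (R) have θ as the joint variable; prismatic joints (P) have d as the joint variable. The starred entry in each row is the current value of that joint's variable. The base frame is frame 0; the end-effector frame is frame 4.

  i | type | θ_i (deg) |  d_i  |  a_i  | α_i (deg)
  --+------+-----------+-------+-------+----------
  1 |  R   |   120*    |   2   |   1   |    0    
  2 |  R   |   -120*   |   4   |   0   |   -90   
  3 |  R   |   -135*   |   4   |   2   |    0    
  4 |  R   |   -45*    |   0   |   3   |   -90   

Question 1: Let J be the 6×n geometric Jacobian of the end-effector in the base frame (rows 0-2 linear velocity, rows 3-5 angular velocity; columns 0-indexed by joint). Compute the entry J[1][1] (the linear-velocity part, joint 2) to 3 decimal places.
-4.414

axis z_1 = (0.0000,0.0000,1.0000); lever o_n−o_1 = (-4.4142,4.0000,5.4142)
cross product → J_v[:, 1] = (-4.0000,-4.4142,0.0000)
J_ω[:, 1] = z_1
entry J[1][1] = -4.4142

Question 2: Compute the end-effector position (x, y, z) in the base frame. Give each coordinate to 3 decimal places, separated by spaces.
-4.914 4.866 7.414

after link 1: o_1 = (-0.5000, 0.8660, 2.0000)
after link 2: o_2 = (-0.5000, 0.8660, 6.0000)
after link 3: o_3 = (-1.9142, 4.8660, 7.4142)
after link 4: o_4 = (-4.9142, 4.8660, 7.4142)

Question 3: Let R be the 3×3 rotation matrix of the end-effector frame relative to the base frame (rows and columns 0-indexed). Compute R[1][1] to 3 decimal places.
-1.000

End-effector y-axis (col 1 of R) = (0.0000,-1.0000,0.0000)
R[1][1] = -1.0000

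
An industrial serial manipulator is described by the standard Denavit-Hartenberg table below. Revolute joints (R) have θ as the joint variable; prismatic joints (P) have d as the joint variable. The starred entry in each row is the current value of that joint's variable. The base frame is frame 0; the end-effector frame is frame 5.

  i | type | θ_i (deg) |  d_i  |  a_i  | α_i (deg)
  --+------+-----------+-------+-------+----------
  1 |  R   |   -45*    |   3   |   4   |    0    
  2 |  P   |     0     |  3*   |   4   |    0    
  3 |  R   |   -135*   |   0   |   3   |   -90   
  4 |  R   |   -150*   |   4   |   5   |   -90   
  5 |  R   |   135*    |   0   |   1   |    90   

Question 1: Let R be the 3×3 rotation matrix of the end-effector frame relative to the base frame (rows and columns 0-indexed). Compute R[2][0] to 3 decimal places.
End-effector x-axis (col 0 of R) = (-0.6124,0.7071,-0.3536)
R[2][0] = -0.3536

-0.354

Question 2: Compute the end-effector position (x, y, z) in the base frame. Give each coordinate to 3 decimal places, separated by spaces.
6.375 -8.950 8.146

after link 1: o_1 = (2.8284, -2.8284, 3.0000)
after link 2: o_2 = (5.6569, -5.6569, 6.0000)
after link 3: o_3 = (2.6569, -5.6569, 6.0000)
after link 4: o_4 = (6.9870, -9.6569, 8.5000)
after link 5: o_5 = (6.3746, -8.9497, 8.1464)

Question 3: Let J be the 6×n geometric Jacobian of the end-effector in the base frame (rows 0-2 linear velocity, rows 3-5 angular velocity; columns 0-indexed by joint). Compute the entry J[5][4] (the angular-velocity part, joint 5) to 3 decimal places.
0.866

axis z_4 = (-0.5000,-0.0000,0.8660); lever o_n−o_4 = (-0.6124,0.7071,-0.3536)
cross product → J_v[:, 4] = (-0.6124,-0.7071,-0.3536)
J_ω[:, 4] = z_4
entry J[5][4] = 0.8660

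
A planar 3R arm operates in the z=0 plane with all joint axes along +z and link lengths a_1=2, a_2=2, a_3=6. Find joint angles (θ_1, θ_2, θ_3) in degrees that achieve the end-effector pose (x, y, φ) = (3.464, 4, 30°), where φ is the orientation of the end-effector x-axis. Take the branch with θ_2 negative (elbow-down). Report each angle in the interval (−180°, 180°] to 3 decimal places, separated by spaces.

-150.000 -119.997 -60.003

wrist centre = target − a_3·(cos φ, sin φ) = (-1.7322, 1.0000)
cos θ_2 = (4.0004−2²−2²)/(2·2·2) = -0.5000; θ_2 = -119.9971° (elbow-down)
β = atan2(1.0000,-1.7322) = 150.0015°; ψ = atan2(-1.7321,1.0001) = -59.9985°
θ_1 = β − ψ = 210.0000°
θ_3 = φ − θ_1 − θ_2 = -60.0029° (wrapped to (-180°,180°])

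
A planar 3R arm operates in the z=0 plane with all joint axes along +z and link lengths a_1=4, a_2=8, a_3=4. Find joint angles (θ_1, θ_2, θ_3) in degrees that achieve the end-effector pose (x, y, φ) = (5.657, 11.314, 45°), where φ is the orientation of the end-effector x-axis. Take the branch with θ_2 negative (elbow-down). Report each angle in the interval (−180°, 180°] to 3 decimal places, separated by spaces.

wrist centre = target − a_3·(cos φ, sin φ) = (2.8286, 8.4856)
cos θ_2 = (80.0058−4²−8²)/(2·4·8) = 0.0001; θ_2 = -89.9948° (elbow-down)
β = atan2(8.4856,2.8286) = 71.5648°; ψ = atan2(-8.0000,4.0007) = -63.4308°
θ_1 = β − ψ = 134.9956°
θ_3 = φ − θ_1 − θ_2 = -0.0007° (wrapped to (-180°,180°])

134.996 -89.995 -0.001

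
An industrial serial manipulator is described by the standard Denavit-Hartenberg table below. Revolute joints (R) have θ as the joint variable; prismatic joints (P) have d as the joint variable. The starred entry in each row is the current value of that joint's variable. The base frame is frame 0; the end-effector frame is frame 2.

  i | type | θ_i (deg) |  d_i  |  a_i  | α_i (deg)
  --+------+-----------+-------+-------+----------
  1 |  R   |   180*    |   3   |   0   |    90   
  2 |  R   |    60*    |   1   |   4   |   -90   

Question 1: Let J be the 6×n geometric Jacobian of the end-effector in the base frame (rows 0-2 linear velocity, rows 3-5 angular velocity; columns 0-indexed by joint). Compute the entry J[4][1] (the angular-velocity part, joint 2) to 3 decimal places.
1.000

axis z_1 = (0.0000,1.0000,0.0000); lever o_n−o_1 = (-2.0000,1.0000,3.4641)
cross product → J_v[:, 1] = (3.4641,-0.0000,2.0000)
J_ω[:, 1] = z_1
entry J[4][1] = 1.0000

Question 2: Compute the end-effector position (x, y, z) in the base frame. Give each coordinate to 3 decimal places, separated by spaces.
after link 1: o_1 = (0.0000, 0.0000, 3.0000)
after link 2: o_2 = (-2.0000, 1.0000, 6.4641)

-2.000 1.000 6.464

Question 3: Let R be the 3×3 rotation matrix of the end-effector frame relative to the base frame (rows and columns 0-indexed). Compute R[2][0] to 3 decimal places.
End-effector x-axis (col 0 of R) = (-0.5000,0.0000,0.8660)
R[2][0] = 0.8660

0.866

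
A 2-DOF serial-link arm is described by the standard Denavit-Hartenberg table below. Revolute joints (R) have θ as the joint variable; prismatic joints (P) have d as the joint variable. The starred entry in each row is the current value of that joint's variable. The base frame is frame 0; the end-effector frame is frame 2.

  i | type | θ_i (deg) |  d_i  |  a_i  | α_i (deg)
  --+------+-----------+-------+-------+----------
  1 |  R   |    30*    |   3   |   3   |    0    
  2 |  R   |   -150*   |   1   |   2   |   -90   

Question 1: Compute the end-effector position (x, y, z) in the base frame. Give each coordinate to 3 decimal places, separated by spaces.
1.598 -0.232 4.000

after link 1: o_1 = (2.5981, 1.5000, 3.0000)
after link 2: o_2 = (1.5981, -0.2321, 4.0000)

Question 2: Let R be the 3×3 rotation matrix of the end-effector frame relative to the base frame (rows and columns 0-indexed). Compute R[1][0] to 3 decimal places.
-0.866

End-effector x-axis (col 0 of R) = (-0.5000,-0.8660,0.0000)
R[1][0] = -0.8660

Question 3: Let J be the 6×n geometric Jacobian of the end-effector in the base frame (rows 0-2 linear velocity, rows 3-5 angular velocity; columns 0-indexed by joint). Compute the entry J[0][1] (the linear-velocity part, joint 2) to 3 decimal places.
axis z_1 = (0.0000,0.0000,1.0000); lever o_n−o_1 = (-1.0000,-1.7321,1.0000)
cross product → J_v[:, 1] = (1.7321,-1.0000,0.0000)
J_ω[:, 1] = z_1
entry J[0][1] = 1.7321

1.732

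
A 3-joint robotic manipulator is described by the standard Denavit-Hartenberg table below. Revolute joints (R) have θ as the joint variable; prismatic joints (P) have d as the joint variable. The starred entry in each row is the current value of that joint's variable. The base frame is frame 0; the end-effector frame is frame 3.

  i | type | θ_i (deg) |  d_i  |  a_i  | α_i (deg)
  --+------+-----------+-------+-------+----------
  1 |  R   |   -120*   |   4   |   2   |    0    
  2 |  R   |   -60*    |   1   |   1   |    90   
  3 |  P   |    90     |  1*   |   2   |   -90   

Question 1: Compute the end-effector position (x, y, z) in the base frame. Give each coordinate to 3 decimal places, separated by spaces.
-2.000 -0.732 7.000

after link 1: o_1 = (-1.0000, -1.7321, 4.0000)
after link 2: o_2 = (-2.0000, -1.7321, 5.0000)
after link 3: o_3 = (-2.0000, -0.7321, 7.0000)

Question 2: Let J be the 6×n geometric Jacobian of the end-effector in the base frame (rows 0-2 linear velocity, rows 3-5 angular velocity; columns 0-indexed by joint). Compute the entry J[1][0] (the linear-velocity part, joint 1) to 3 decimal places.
-2.000

axis z_0 = ẑ; lever o_n−o_0 = (-2.0000,-0.7321,7.0000)
cross product → J_v[:, 0] = (0.7321,-2.0000,0.0000)
J_ω[:, 0] = z_0
entry J[1][0] = -2.0000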